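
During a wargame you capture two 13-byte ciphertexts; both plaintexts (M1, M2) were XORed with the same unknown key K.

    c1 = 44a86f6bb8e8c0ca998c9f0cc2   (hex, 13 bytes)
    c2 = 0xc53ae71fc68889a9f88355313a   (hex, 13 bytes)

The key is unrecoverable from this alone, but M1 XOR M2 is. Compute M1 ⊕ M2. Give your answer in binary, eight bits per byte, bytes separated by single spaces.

10000001 10010010 10001000 01110100 01111110 01100000 01001001 01100011 01100001 00001111 11001010 00111101 11111000

c1 ⊕ c2 = (M1 ⊕ K) ⊕ (M2 ⊕ K) = M1 ⊕ M2 — the shared key cancels under XOR.
44 XOR c5 = 81
a8 XOR 3a = 92
6f XOR e7 = 88
6b XOR 1f = 74
b8 XOR c6 = 7e
e8 XOR 88 = 60
c0 XOR 89 = 49
ca XOR a9 = 63
99 XOR f8 = 61
8c XOR 83 = 0f
9f XOR 55 = ca
0c XOR 31 = 3d
c2 XOR 3a = f8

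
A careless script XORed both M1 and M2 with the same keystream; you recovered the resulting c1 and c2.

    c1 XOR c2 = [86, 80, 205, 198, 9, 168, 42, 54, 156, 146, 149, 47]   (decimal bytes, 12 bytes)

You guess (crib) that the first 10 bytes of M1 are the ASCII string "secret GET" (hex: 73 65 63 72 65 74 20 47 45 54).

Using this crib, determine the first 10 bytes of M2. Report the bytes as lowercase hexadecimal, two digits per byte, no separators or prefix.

2535aeb46cdc0a71d9c6

Since c1 ⊕ c2 = M1 ⊕ M2, XORing with the guessed M1 bytes yields the corresponding M2 bytes: M2 = (c1 ⊕ c2) ⊕ M1.
56 ^ 73 = 25
50 ^ 65 = 35
cd ^ 63 = ae
c6 ^ 72 = b4
09 ^ 65 = 6c
a8 ^ 74 = dc
2a ^ 20 = 0a
36 ^ 47 = 71
9c ^ 45 = d9
92 ^ 54 = c6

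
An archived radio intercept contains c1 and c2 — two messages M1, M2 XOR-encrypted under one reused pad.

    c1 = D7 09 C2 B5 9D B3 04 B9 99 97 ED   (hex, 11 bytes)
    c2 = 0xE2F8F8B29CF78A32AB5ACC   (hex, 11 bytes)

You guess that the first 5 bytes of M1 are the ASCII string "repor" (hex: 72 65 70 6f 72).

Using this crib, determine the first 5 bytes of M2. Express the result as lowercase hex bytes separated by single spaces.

First, c1 ⊕ c2 = (M1 ⊕ K) ⊕ (M2 ⊕ K) = M1 ⊕ M2, so the key drops out. Then M2 = (M1 ⊕ M2) ⊕ M1 over the first 5 bytes.
byte 0: (d7 xor e2) xor 72 = 35 xor 72 = 47
byte 1: (09 xor f8) xor 65 = f1 xor 65 = 94
byte 2: (c2 xor f8) xor 70 = 3a xor 70 = 4a
byte 3: (b5 xor b2) xor 6f = 07 xor 6f = 68
byte 4: (9d xor 9c) xor 72 = 01 xor 72 = 73

47 94 4a 68 73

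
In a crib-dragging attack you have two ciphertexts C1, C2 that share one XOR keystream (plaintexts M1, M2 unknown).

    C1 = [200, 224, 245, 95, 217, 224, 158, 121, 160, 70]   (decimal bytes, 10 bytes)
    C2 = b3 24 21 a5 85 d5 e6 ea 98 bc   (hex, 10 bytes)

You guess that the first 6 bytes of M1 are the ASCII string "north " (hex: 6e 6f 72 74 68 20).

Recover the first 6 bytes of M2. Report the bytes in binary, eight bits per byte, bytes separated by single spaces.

00010101 10101011 10100110 10001110 00110100 00010101

First, C1 ⊕ C2 = (M1 ⊕ K) ⊕ (M2 ⊕ K) = M1 ⊕ M2, so the key drops out. Then M2 = (M1 ⊕ M2) ⊕ M1 over the first 6 bytes.
byte 0: (c8 xor b3) xor 6e = 7b xor 6e = 15
byte 1: (e0 xor 24) xor 6f = c4 xor 6f = ab
byte 2: (f5 xor 21) xor 72 = d4 xor 72 = a6
byte 3: (5f xor a5) xor 74 = fa xor 74 = 8e
byte 4: (d9 xor 85) xor 68 = 5c xor 68 = 34
byte 5: (e0 xor d5) xor 20 = 35 xor 20 = 15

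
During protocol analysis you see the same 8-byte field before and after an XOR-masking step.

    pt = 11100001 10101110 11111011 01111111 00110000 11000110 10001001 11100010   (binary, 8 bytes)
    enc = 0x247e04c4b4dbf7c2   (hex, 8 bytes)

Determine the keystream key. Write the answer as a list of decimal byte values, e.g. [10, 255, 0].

Since enc = pt ⊕ key, XORing both sides with pt gives key = pt ⊕ enc.
e1 ⊕ 24 = c5
ae ⊕ 7e = d0
fb ⊕ 04 = ff
7f ⊕ c4 = bb
30 ⊕ b4 = 84
c6 ⊕ db = 1d
89 ⊕ f7 = 7e
e2 ⊕ c2 = 20

[197, 208, 255, 187, 132, 29, 126, 32]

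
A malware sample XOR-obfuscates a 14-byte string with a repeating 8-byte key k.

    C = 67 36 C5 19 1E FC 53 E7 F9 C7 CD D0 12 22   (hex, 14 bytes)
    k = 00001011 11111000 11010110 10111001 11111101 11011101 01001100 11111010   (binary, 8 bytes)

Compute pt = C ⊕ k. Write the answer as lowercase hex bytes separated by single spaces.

The 8-byte key repeats, so the effective keystream is 0b f8 d6 b9 fd dd 4c fa 0b f8 d6 b9 fd dd.
byte 0: 67 ⊕ 0b = 6c
byte 1: 36 ⊕ f8 = ce
byte 2: c5 ⊕ d6 = 13
byte 3: 19 ⊕ b9 = a0
byte 4: 1e ⊕ fd = e3
byte 5: fc ⊕ dd = 21
byte 6: 53 ⊕ 4c = 1f
byte 7: e7 ⊕ fa = 1d
byte 8: f9 ⊕ 0b = f2
byte 9: c7 ⊕ f8 = 3f
byte 10: cd ⊕ d6 = 1b
byte 11: d0 ⊕ b9 = 69
byte 12: 12 ⊕ fd = ef
byte 13: 22 ⊕ dd = ff

6c ce 13 a0 e3 21 1f 1d f2 3f 1b 69 ef ff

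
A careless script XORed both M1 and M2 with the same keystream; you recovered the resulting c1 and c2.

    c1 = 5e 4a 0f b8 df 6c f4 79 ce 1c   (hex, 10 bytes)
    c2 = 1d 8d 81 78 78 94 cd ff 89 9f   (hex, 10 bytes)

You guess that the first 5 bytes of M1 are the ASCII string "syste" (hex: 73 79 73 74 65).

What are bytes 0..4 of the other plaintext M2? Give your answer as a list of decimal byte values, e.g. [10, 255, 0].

First, c1 ⊕ c2 = (M1 ⊕ K) ⊕ (M2 ⊕ K) = M1 ⊕ M2, so the key drops out. Then M2 = (M1 ⊕ M2) ⊕ M1 over the first 5 bytes.
byte 0: (5e ^ 1d) ^ 73 = 43 ^ 73 = 30
byte 1: (4a ^ 8d) ^ 79 = c7 ^ 79 = be
byte 2: (0f ^ 81) ^ 73 = 8e ^ 73 = fd
byte 3: (b8 ^ 78) ^ 74 = c0 ^ 74 = b4
byte 4: (df ^ 78) ^ 65 = a7 ^ 65 = c2

[48, 190, 253, 180, 194]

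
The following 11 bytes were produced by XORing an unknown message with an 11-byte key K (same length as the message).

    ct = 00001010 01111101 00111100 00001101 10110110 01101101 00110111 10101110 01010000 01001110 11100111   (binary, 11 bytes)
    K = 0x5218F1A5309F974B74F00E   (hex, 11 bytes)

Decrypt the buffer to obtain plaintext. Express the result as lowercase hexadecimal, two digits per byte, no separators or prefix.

5865cda886f2a0e524bee9

0a xor 52 = 58
7d xor 18 = 65
3c xor f1 = cd
0d xor a5 = a8
b6 xor 30 = 86
6d xor 9f = f2
37 xor 97 = a0
ae xor 4b = e5
50 xor 74 = 24
4e xor f0 = be
e7 xor 0e = e9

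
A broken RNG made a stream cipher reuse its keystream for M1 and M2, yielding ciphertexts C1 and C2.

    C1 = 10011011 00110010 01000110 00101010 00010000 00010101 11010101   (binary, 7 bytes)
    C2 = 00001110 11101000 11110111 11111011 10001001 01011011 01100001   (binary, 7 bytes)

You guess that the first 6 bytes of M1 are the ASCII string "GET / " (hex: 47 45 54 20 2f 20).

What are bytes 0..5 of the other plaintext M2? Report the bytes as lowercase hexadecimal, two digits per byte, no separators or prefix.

d29fe5f1b66e

First, C1 ⊕ C2 = (M1 ⊕ K) ⊕ (M2 ⊕ K) = M1 ⊕ M2, so the key drops out. Then M2 = (M1 ⊕ M2) ⊕ M1 over the first 6 bytes.
byte 0: (9b xor 0e) xor 47 = 95 xor 47 = d2
byte 1: (32 xor e8) xor 45 = da xor 45 = 9f
byte 2: (46 xor f7) xor 54 = b1 xor 54 = e5
byte 3: (2a xor fb) xor 20 = d1 xor 20 = f1
byte 4: (10 xor 89) xor 2f = 99 xor 2f = b6
byte 5: (15 xor 5b) xor 20 = 4e xor 20 = 6e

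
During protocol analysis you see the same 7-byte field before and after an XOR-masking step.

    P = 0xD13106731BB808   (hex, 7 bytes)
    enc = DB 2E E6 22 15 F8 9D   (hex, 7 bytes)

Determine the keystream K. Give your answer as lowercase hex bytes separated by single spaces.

Since enc = P ⊕ K, XORing both sides with P gives K = P ⊕ enc.
11010001 XOR 11011011 = 00001010
00110001 XOR 00101110 = 00011111
00000110 XOR 11100110 = 11100000
01110011 XOR 00100010 = 01010001
00011011 XOR 00010101 = 00001110
10111000 XOR 11111000 = 01000000
00001000 XOR 10011101 = 10010101

0a 1f e0 51 0e 40 95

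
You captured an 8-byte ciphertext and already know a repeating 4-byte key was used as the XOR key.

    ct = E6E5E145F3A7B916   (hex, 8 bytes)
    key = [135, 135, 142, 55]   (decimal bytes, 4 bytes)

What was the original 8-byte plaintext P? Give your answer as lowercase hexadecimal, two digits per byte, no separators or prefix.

61626f7274203721

The 4-byte key repeats, so the effective keystream is 87 87 8e 37 87 87 8e 37.
byte 0: 230 ^ 135 =  97
byte 1: 229 ^ 135 =  98
byte 2: 225 ^ 142 = 111
byte 3:  69 ^  55 = 114
byte 4: 243 ^ 135 = 116
byte 5: 167 ^ 135 =  32
byte 6: 185 ^ 142 =  55
byte 7:  22 ^  55 =  33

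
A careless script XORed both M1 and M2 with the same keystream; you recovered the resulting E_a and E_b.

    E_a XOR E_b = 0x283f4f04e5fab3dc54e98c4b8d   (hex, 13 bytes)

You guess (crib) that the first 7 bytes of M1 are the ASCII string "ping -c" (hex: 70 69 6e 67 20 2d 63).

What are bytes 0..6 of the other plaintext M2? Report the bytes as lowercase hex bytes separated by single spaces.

Since E_a ⊕ E_b = M1 ⊕ M2, XORing with the guessed M1 bytes yields the corresponding M2 bytes: M2 = (E_a ⊕ E_b) ⊕ M1.
 40 XOR 112 =  88
 63 XOR 105 =  86
 79 XOR 110 =  33
  4 XOR 103 =  99
229 XOR  32 = 197
250 XOR  45 = 215
179 XOR  99 = 208

58 56 21 63 c5 d7 d0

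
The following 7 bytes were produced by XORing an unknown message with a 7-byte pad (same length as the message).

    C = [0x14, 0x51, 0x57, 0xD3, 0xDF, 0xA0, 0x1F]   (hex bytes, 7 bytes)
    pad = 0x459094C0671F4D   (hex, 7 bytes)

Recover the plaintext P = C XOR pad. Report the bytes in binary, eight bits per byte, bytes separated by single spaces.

01010001 11000001 11000011 00010011 10111000 10111111 01010010

XOR is its own inverse, so applying the key byte-wise gives the result directly.
 20 xor  69 =  81
 81 xor 144 = 193
 87 xor 148 = 195
211 xor 192 =  19
223 xor 103 = 184
160 xor  31 = 191
 31 xor  77 =  82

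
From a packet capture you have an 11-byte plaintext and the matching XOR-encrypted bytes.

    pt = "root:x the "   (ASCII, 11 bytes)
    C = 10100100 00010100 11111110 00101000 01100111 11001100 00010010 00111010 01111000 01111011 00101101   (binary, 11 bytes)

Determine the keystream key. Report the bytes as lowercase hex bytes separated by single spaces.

d6 7b 91 5c 5d b4 32 4e 10 1e 0d

Since C = pt ⊕ key, XORing both sides with pt gives key = pt ⊕ C.
114 xor 164 = 214
111 xor  20 = 123
111 xor 254 = 145
116 xor  40 =  92
 58 xor 103 =  93
120 xor 204 = 180
 32 xor  18 =  50
116 xor  58 =  78
104 xor 120 =  16
101 xor 123 =  30
 32 xor  45 =  13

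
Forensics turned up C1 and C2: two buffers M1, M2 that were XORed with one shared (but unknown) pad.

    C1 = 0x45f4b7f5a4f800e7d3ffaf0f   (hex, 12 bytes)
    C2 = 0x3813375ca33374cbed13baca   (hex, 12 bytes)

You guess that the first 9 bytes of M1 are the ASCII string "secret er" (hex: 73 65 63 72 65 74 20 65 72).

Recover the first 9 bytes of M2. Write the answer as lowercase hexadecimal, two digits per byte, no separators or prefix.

First, C1 ⊕ C2 = (M1 ⊕ K) ⊕ (M2 ⊕ K) = M1 ⊕ M2, so the key drops out. Then M2 = (M1 ⊕ M2) ⊕ M1 over the first 9 bytes.
byte 0: (45 xor 38) xor 73 = 7d xor 73 = 0e
byte 1: (f4 xor 13) xor 65 = e7 xor 65 = 82
byte 2: (b7 xor 37) xor 63 = 80 xor 63 = e3
byte 3: (f5 xor 5c) xor 72 = a9 xor 72 = db
byte 4: (a4 xor a3) xor 65 = 07 xor 65 = 62
byte 5: (f8 xor 33) xor 74 = cb xor 74 = bf
byte 6: (00 xor 74) xor 20 = 74 xor 20 = 54
byte 7: (e7 xor cb) xor 65 = 2c xor 65 = 49
byte 8: (d3 xor ed) xor 72 = 3e xor 72 = 4c

0e82e3db62bf54494c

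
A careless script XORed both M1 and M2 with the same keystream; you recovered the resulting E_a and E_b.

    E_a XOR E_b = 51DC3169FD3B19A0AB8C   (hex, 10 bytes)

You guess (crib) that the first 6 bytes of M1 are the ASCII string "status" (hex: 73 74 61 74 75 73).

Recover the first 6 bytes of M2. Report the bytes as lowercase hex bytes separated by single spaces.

22 a8 50 1d 88 48

Since E_a ⊕ E_b = M1 ⊕ M2, XORing with the guessed M1 bytes yields the corresponding M2 bytes: M2 = (E_a ⊕ E_b) ⊕ M1.
byte 0: 01010001 xor 01110011 = 00100010
byte 1: 11011100 xor 01110100 = 10101000
byte 2: 00110001 xor 01100001 = 01010000
byte 3: 01101001 xor 01110100 = 00011101
byte 4: 11111101 xor 01110101 = 10001000
byte 5: 00111011 xor 01110011 = 01001000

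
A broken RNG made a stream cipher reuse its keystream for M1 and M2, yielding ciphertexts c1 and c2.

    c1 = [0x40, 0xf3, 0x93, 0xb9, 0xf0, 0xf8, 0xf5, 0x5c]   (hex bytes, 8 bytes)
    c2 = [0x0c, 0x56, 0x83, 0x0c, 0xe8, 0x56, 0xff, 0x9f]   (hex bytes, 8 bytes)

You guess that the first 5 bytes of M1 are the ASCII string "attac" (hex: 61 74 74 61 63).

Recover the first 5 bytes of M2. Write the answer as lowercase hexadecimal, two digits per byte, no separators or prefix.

2dd164d47b

First, c1 ⊕ c2 = (M1 ⊕ K) ⊕ (M2 ⊕ K) = M1 ⊕ M2, so the key drops out. Then M2 = (M1 ⊕ M2) ⊕ M1 over the first 5 bytes.
byte 0: (40 ⊕ 0c) ⊕ 61 = 4c ⊕ 61 = 2d
byte 1: (f3 ⊕ 56) ⊕ 74 = a5 ⊕ 74 = d1
byte 2: (93 ⊕ 83) ⊕ 74 = 10 ⊕ 74 = 64
byte 3: (b9 ⊕ 0c) ⊕ 61 = b5 ⊕ 61 = d4
byte 4: (f0 ⊕ e8) ⊕ 63 = 18 ⊕ 63 = 7b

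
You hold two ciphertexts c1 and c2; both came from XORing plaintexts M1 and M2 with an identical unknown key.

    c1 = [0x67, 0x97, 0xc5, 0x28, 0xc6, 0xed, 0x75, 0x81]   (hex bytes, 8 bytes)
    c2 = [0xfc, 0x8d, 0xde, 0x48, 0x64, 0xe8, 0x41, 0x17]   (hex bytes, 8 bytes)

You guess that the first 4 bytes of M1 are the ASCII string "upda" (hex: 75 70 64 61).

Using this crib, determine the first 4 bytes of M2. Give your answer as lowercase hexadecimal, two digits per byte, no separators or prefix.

ee6a7f01

First, c1 ⊕ c2 = (M1 ⊕ K) ⊕ (M2 ⊕ K) = M1 ⊕ M2, so the key drops out. Then M2 = (M1 ⊕ M2) ⊕ M1 over the first 4 bytes.
byte 0: (67 ^ fc) ^ 75 = 9b ^ 75 = ee
byte 1: (97 ^ 8d) ^ 70 = 1a ^ 70 = 6a
byte 2: (c5 ^ de) ^ 64 = 1b ^ 64 = 7f
byte 3: (28 ^ 48) ^ 61 = 60 ^ 61 = 01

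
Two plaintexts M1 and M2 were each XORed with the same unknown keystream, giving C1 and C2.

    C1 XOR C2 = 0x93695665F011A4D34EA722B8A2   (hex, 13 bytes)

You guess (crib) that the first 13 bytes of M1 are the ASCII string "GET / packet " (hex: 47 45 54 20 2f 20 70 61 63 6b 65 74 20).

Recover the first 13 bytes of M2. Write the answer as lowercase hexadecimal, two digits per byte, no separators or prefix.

d42c0245df31d4b22dcc47cc82

Since C1 ⊕ C2 = M1 ⊕ M2, XORing with the guessed M1 bytes yields the corresponding M2 bytes: M2 = (C1 ⊕ C2) ⊕ M1.
93 ⊕ 47 = d4
69 ⊕ 45 = 2c
56 ⊕ 54 = 02
65 ⊕ 20 = 45
f0 ⊕ 2f = df
11 ⊕ 20 = 31
a4 ⊕ 70 = d4
d3 ⊕ 61 = b2
4e ⊕ 63 = 2d
a7 ⊕ 6b = cc
22 ⊕ 65 = 47
b8 ⊕ 74 = cc
a2 ⊕ 20 = 82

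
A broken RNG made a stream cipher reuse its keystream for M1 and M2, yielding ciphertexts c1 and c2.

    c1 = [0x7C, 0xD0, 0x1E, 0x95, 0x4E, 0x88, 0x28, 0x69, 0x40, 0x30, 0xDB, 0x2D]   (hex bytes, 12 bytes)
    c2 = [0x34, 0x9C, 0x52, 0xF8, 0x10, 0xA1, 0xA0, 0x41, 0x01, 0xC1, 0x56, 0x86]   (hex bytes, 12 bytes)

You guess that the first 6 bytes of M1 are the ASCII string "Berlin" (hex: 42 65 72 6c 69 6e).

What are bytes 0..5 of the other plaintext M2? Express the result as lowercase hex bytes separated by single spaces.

0a 29 3e 01 37 47

First, c1 ⊕ c2 = (M1 ⊕ K) ⊕ (M2 ⊕ K) = M1 ⊕ M2, so the key drops out. Then M2 = (M1 ⊕ M2) ⊕ M1 over the first 6 bytes.
byte 0: (7c ^ 34) ^ 42 = 48 ^ 42 = 0a
byte 1: (d0 ^ 9c) ^ 65 = 4c ^ 65 = 29
byte 2: (1e ^ 52) ^ 72 = 4c ^ 72 = 3e
byte 3: (95 ^ f8) ^ 6c = 6d ^ 6c = 01
byte 4: (4e ^ 10) ^ 69 = 5e ^ 69 = 37
byte 5: (88 ^ a1) ^ 6e = 29 ^ 6e = 47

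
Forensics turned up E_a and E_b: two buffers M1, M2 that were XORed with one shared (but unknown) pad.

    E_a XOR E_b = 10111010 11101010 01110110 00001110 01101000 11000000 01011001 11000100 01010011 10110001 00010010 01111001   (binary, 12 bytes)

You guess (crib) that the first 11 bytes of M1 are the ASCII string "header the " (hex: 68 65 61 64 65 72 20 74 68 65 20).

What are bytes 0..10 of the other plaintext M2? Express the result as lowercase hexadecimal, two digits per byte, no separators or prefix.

Since E_a ⊕ E_b = M1 ⊕ M2, XORing with the guessed M1 bytes yields the corresponding M2 bytes: M2 = (E_a ⊕ E_b) ⊕ M1.
10111010 ^ 01101000 = 11010010
11101010 ^ 01100101 = 10001111
01110110 ^ 01100001 = 00010111
00001110 ^ 01100100 = 01101010
01101000 ^ 01100101 = 00001101
11000000 ^ 01110010 = 10110010
01011001 ^ 00100000 = 01111001
11000100 ^ 01110100 = 10110000
01010011 ^ 01101000 = 00111011
10110001 ^ 01100101 = 11010100
00010010 ^ 00100000 = 00110010

d28f176a0db279b03bd432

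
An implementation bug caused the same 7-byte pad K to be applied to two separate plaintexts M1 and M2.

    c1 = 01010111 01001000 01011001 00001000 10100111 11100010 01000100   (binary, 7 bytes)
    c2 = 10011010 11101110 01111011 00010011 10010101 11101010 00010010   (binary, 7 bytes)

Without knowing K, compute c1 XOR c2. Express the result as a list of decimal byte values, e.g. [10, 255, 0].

[205, 166, 34, 27, 50, 8, 86]

c1 ⊕ c2 = (M1 ⊕ K) ⊕ (M2 ⊕ K) = M1 ⊕ M2 — the shared key cancels under XOR.
byte 0:  87 xor 154 = 205
byte 1:  72 xor 238 = 166
byte 2:  89 xor 123 =  34
byte 3:   8 xor  19 =  27
byte 4: 167 xor 149 =  50
byte 5: 226 xor 234 =   8
byte 6:  68 xor  18 =  86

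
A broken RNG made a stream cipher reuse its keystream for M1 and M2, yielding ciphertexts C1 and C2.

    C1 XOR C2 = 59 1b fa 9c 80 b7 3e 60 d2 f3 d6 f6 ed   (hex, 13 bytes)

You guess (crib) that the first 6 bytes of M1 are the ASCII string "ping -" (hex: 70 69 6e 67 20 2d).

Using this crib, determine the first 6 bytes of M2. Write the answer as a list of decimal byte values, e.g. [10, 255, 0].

[41, 114, 148, 251, 160, 154]

Since C1 ⊕ C2 = M1 ⊕ M2, XORing with the guessed M1 bytes yields the corresponding M2 bytes: M2 = (C1 ⊕ C2) ⊕ M1.
byte 0:  89 xor 112 =  41
byte 1:  27 xor 105 = 114
byte 2: 250 xor 110 = 148
byte 3: 156 xor 103 = 251
byte 4: 128 xor  32 = 160
byte 5: 183 xor  45 = 154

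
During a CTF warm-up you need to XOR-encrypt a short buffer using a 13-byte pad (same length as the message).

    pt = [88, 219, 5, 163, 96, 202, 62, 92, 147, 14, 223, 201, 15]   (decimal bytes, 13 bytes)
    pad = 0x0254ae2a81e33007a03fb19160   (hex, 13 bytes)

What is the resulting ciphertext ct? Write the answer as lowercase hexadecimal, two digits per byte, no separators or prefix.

5a8fab89e1290e5b33316e586f

58 xor 02 = 5a
db xor 54 = 8f
05 xor ae = ab
a3 xor 2a = 89
60 xor 81 = e1
ca xor e3 = 29
3e xor 30 = 0e
5c xor 07 = 5b
93 xor a0 = 33
0e xor 3f = 31
df xor b1 = 6e
c9 xor 91 = 58
0f xor 60 = 6f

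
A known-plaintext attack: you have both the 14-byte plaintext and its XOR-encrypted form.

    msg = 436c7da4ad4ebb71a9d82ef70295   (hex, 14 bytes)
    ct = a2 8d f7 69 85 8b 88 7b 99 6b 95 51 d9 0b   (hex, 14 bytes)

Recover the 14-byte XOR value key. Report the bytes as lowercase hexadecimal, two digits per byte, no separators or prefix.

e1e18acd28c5330a30b3bba6db9e

Since ct = msg ⊕ key, XORing both sides with msg gives key = msg ⊕ ct.
byte 0: 01000011 ^ 10100010 = 11100001
byte 1: 01101100 ^ 10001101 = 11100001
byte 2: 01111101 ^ 11110111 = 10001010
byte 3: 10100100 ^ 01101001 = 11001101
byte 4: 10101101 ^ 10000101 = 00101000
byte 5: 01001110 ^ 10001011 = 11000101
byte 6: 10111011 ^ 10001000 = 00110011
byte 7: 01110001 ^ 01111011 = 00001010
byte 8: 10101001 ^ 10011001 = 00110000
byte 9: 11011000 ^ 01101011 = 10110011
byte 10: 00101110 ^ 10010101 = 10111011
byte 11: 11110111 ^ 01010001 = 10100110
byte 12: 00000010 ^ 11011001 = 11011011
byte 13: 10010101 ^ 00001011 = 10011110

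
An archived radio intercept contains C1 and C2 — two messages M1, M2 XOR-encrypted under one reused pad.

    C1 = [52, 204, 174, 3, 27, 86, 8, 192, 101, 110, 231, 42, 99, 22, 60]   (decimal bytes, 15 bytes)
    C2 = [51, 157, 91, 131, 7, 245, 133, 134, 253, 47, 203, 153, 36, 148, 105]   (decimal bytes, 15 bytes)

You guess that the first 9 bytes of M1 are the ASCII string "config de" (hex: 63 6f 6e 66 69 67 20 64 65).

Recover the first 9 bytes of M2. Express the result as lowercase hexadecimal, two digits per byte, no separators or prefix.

643e9be675c4ad22fd

First, C1 ⊕ C2 = (M1 ⊕ K) ⊕ (M2 ⊕ K) = M1 ⊕ M2, so the key drops out. Then M2 = (M1 ⊕ M2) ⊕ M1 over the first 9 bytes.
byte 0: (34 ⊕ 33) ⊕ 63 = 07 ⊕ 63 = 64
byte 1: (cc ⊕ 9d) ⊕ 6f = 51 ⊕ 6f = 3e
byte 2: (ae ⊕ 5b) ⊕ 6e = f5 ⊕ 6e = 9b
byte 3: (03 ⊕ 83) ⊕ 66 = 80 ⊕ 66 = e6
byte 4: (1b ⊕ 07) ⊕ 69 = 1c ⊕ 69 = 75
byte 5: (56 ⊕ f5) ⊕ 67 = a3 ⊕ 67 = c4
byte 6: (08 ⊕ 85) ⊕ 20 = 8d ⊕ 20 = ad
byte 7: (c0 ⊕ 86) ⊕ 64 = 46 ⊕ 64 = 22
byte 8: (65 ⊕ fd) ⊕ 65 = 98 ⊕ 65 = fd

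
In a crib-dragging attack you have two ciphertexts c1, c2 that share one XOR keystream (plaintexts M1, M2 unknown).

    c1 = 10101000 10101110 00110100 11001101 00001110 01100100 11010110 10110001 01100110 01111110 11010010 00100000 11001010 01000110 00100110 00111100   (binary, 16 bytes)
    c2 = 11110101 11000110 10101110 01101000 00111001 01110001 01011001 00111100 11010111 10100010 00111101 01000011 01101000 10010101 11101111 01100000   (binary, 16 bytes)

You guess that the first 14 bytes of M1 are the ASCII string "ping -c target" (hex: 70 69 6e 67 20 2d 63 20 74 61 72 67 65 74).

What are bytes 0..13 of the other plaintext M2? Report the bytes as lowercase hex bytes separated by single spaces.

2d 01 f4 c2 17 38 ec ad c5 bd 9d 04 c7 a7

First, c1 ⊕ c2 = (M1 ⊕ K) ⊕ (M2 ⊕ K) = M1 ⊕ M2, so the key drops out. Then M2 = (M1 ⊕ M2) ⊕ M1 over the first 14 bytes.
byte 0: (a8 XOR f5) XOR 70 = 5d XOR 70 = 2d
byte 1: (ae XOR c6) XOR 69 = 68 XOR 69 = 01
byte 2: (34 XOR ae) XOR 6e = 9a XOR 6e = f4
byte 3: (cd XOR 68) XOR 67 = a5 XOR 67 = c2
byte 4: (0e XOR 39) XOR 20 = 37 XOR 20 = 17
byte 5: (64 XOR 71) XOR 2d = 15 XOR 2d = 38
byte 6: (d6 XOR 59) XOR 63 = 8f XOR 63 = ec
byte 7: (b1 XOR 3c) XOR 20 = 8d XOR 20 = ad
byte 8: (66 XOR d7) XOR 74 = b1 XOR 74 = c5
byte 9: (7e XOR a2) XOR 61 = dc XOR 61 = bd
byte 10: (d2 XOR 3d) XOR 72 = ef XOR 72 = 9d
byte 11: (20 XOR 43) XOR 67 = 63 XOR 67 = 04
byte 12: (ca XOR 68) XOR 65 = a2 XOR 65 = c7
byte 13: (46 XOR 95) XOR 74 = d3 XOR 74 = a7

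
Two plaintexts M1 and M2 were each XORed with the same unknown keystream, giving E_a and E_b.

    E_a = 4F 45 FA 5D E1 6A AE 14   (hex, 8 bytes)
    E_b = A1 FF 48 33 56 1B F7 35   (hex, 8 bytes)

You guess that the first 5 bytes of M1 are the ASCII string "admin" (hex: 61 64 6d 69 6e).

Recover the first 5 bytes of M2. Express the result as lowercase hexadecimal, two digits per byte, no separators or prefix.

First, E_a ⊕ E_b = (M1 ⊕ K) ⊕ (M2 ⊕ K) = M1 ⊕ M2, so the key drops out. Then M2 = (M1 ⊕ M2) ⊕ M1 over the first 5 bytes.
byte 0: (4f xor a1) xor 61 = ee xor 61 = 8f
byte 1: (45 xor ff) xor 64 = ba xor 64 = de
byte 2: (fa xor 48) xor 6d = b2 xor 6d = df
byte 3: (5d xor 33) xor 69 = 6e xor 69 = 07
byte 4: (e1 xor 56) xor 6e = b7 xor 6e = d9

8fdedf07d9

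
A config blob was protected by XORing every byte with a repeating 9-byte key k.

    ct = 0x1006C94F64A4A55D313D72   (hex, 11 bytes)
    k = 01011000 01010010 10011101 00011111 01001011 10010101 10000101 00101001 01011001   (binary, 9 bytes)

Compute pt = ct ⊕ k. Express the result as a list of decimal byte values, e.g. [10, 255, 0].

[72, 84, 84, 80, 47, 49, 32, 116, 104, 101, 32]

The 9-byte key repeats, so the effective keystream is 58 52 9d 1f 4b 95 85 29 59 58 52.
byte 0:  16 ^  88 =  72
byte 1:   6 ^  82 =  84
byte 2: 201 ^ 157 =  84
byte 3:  79 ^  31 =  80
byte 4: 100 ^  75 =  47
byte 5: 164 ^ 149 =  49
byte 6: 165 ^ 133 =  32
byte 7:  93 ^  41 = 116
byte 8:  49 ^  89 = 104
byte 9:  61 ^  88 = 101
byte 10: 114 ^  82 =  32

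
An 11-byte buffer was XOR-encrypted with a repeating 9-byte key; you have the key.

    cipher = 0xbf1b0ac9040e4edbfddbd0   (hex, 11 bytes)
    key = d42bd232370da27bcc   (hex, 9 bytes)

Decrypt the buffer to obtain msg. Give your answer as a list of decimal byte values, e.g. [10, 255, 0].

[107, 48, 216, 251, 51, 3, 236, 160, 49, 15, 251]

The 9-byte key repeats, so the effective keystream is d4 2b d2 32 37 0d a2 7b cc d4 2b.
byte 0: 191 xor 212 = 107
byte 1:  27 xor  43 =  48
byte 2:  10 xor 210 = 216
byte 3: 201 xor  50 = 251
byte 4:   4 xor  55 =  51
byte 5:  14 xor  13 =   3
byte 6:  78 xor 162 = 236
byte 7: 219 xor 123 = 160
byte 8: 253 xor 204 =  49
byte 9: 219 xor 212 =  15
byte 10: 208 xor  43 = 251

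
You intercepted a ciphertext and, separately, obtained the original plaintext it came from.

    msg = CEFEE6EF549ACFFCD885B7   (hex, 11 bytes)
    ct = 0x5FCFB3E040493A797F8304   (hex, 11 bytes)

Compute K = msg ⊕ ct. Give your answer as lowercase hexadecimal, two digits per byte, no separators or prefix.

Since ct = msg ⊕ K, XORing both sides with msg gives K = msg ⊕ ct.
206 ^  95 = 145
254 ^ 207 =  49
230 ^ 179 =  85
239 ^ 224 =  15
 84 ^  64 =  20
154 ^  73 = 211
207 ^  58 = 245
252 ^ 121 = 133
216 ^ 127 = 167
133 ^ 131 =   6
183 ^   4 = 179

9131550f14d3f585a706b3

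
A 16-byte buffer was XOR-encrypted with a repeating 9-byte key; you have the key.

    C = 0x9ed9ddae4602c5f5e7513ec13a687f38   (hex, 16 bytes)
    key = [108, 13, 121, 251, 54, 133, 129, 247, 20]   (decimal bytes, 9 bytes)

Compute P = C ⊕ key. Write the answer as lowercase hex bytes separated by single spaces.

The 9-byte key repeats, so the effective keystream is 6c 0d 79 fb 36 85 81 f7 14 6c 0d 79 fb 36 85 81.
byte 0: 9e xor 6c = f2
byte 1: d9 xor 0d = d4
byte 2: dd xor 79 = a4
byte 3: ae xor fb = 55
byte 4: 46 xor 36 = 70
byte 5: 02 xor 85 = 87
byte 6: c5 xor 81 = 44
byte 7: f5 xor f7 = 02
byte 8: e7 xor 14 = f3
byte 9: 51 xor 6c = 3d
byte 10: 3e xor 0d = 33
byte 11: c1 xor 79 = b8
byte 12: 3a xor fb = c1
byte 13: 68 xor 36 = 5e
byte 14: 7f xor 85 = fa
byte 15: 38 xor 81 = b9

f2 d4 a4 55 70 87 44 02 f3 3d 33 b8 c1 5e fa b9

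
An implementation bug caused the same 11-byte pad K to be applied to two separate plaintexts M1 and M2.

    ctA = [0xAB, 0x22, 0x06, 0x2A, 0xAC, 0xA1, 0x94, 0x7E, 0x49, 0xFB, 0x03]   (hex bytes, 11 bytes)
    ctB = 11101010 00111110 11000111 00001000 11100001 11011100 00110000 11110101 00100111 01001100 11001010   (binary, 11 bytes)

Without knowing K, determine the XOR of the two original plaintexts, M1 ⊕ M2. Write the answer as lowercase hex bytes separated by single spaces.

41 1c c1 22 4d 7d a4 8b 6e b7 c9

ctA ⊕ ctB = (M1 ⊕ K) ⊕ (M2 ⊕ K) = M1 ⊕ M2 — the shared key cancels under XOR.
ab XOR ea = 41
22 XOR 3e = 1c
06 XOR c7 = c1
2a XOR 08 = 22
ac XOR e1 = 4d
a1 XOR dc = 7d
94 XOR 30 = a4
7e XOR f5 = 8b
49 XOR 27 = 6e
fb XOR 4c = b7
03 XOR ca = c9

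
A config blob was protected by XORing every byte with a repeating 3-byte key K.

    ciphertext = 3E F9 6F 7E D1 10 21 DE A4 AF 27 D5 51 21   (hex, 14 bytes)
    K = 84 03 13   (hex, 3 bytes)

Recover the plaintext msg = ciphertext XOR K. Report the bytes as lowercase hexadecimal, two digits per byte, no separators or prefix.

bafa7cfad203a5ddb72b24c6d522

The 3-byte key repeats, so the effective keystream is 84 03 13 84 03 13 84 03 13 84 03 13 84 03.
byte 0: 3e xor 84 = ba
byte 1: f9 xor 03 = fa
byte 2: 6f xor 13 = 7c
byte 3: 7e xor 84 = fa
byte 4: d1 xor 03 = d2
byte 5: 10 xor 13 = 03
byte 6: 21 xor 84 = a5
byte 7: de xor 03 = dd
byte 8: a4 xor 13 = b7
byte 9: af xor 84 = 2b
byte 10: 27 xor 03 = 24
byte 11: d5 xor 13 = c6
byte 12: 51 xor 84 = d5
byte 13: 21 xor 03 = 22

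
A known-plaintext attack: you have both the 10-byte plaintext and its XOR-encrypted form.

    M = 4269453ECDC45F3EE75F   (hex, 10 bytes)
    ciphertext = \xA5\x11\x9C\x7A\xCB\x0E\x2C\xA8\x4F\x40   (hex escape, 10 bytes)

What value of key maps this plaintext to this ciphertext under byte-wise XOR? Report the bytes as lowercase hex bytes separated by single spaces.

e7 78 d9 44 06 ca 73 96 a8 1f

Since ciphertext = M ⊕ key, XORing both sides with M gives key = M ⊕ ciphertext.
01000010 ⊕ 10100101 = 11100111
01101001 ⊕ 00010001 = 01111000
01000101 ⊕ 10011100 = 11011001
00111110 ⊕ 01111010 = 01000100
11001101 ⊕ 11001011 = 00000110
11000100 ⊕ 00001110 = 11001010
01011111 ⊕ 00101100 = 01110011
00111110 ⊕ 10101000 = 10010110
11100111 ⊕ 01001111 = 10101000
01011111 ⊕ 01000000 = 00011111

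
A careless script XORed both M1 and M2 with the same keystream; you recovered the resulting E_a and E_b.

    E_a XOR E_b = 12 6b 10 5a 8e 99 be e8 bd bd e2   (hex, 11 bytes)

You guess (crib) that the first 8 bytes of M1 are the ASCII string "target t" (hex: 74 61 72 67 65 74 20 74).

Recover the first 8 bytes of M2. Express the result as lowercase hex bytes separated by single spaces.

66 0a 62 3d eb ed 9e 9c

Since E_a ⊕ E_b = M1 ⊕ M2, XORing with the guessed M1 bytes yields the corresponding M2 bytes: M2 = (E_a ⊕ E_b) ⊕ M1.
12 XOR 74 = 66
6b XOR 61 = 0a
10 XOR 72 = 62
5a XOR 67 = 3d
8e XOR 65 = eb
99 XOR 74 = ed
be XOR 20 = 9e
e8 XOR 74 = 9c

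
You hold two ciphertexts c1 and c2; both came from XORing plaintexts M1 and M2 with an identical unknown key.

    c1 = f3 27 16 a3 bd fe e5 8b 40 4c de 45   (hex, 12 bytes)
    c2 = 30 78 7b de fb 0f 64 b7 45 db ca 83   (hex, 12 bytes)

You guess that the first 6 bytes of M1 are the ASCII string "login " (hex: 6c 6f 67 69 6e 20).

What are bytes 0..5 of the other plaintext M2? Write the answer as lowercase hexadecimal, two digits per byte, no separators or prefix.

af300a1428d1

First, c1 ⊕ c2 = (M1 ⊕ K) ⊕ (M2 ⊕ K) = M1 ⊕ M2, so the key drops out. Then M2 = (M1 ⊕ M2) ⊕ M1 over the first 6 bytes.
byte 0: (f3 ^ 30) ^ 6c = c3 ^ 6c = af
byte 1: (27 ^ 78) ^ 6f = 5f ^ 6f = 30
byte 2: (16 ^ 7b) ^ 67 = 6d ^ 67 = 0a
byte 3: (a3 ^ de) ^ 69 = 7d ^ 69 = 14
byte 4: (bd ^ fb) ^ 6e = 46 ^ 6e = 28
byte 5: (fe ^ 0f) ^ 20 = f1 ^ 20 = d1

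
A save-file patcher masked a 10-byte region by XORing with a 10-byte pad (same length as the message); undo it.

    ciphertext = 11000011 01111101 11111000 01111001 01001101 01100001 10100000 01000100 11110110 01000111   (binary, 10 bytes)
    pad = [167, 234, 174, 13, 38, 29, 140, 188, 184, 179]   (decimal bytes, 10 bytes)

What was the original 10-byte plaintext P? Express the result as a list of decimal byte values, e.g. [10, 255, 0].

[100, 151, 86, 116, 107, 124, 44, 248, 78, 244]

XOR is its own inverse, so applying the key byte-wise gives the result directly.
11000011 ⊕ 10100111 = 01100100
01111101 ⊕ 11101010 = 10010111
11111000 ⊕ 10101110 = 01010110
01111001 ⊕ 00001101 = 01110100
01001101 ⊕ 00100110 = 01101011
01100001 ⊕ 00011101 = 01111100
10100000 ⊕ 10001100 = 00101100
01000100 ⊕ 10111100 = 11111000
11110110 ⊕ 10111000 = 01001110
01000111 ⊕ 10110011 = 11110100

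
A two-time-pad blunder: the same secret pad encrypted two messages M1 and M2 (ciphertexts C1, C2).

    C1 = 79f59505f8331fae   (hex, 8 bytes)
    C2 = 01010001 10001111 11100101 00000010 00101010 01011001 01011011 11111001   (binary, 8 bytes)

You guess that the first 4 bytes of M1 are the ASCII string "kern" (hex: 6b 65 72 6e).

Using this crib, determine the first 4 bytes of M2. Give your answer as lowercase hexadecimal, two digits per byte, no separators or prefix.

First, C1 ⊕ C2 = (M1 ⊕ K) ⊕ (M2 ⊕ K) = M1 ⊕ M2, so the key drops out. Then M2 = (M1 ⊕ M2) ⊕ M1 over the first 4 bytes.
byte 0: (79 XOR 51) XOR 6b = 28 XOR 6b = 43
byte 1: (f5 XOR 8f) XOR 65 = 7a XOR 65 = 1f
byte 2: (95 XOR e5) XOR 72 = 70 XOR 72 = 02
byte 3: (05 XOR 02) XOR 6e = 07 XOR 6e = 69

431f0269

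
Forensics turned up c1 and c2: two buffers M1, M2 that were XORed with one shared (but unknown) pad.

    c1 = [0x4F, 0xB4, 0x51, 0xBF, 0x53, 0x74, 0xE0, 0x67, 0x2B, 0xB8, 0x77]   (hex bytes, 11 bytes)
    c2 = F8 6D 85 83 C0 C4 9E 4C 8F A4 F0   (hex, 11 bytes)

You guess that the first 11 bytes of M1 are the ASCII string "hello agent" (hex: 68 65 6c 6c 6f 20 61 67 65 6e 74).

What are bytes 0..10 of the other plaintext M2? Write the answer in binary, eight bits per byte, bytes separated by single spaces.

First, c1 ⊕ c2 = (M1 ⊕ K) ⊕ (M2 ⊕ K) = M1 ⊕ M2, so the key drops out. Then M2 = (M1 ⊕ M2) ⊕ M1 over the first 11 bytes.
byte 0: (4f ^ f8) ^ 68 = b7 ^ 68 = df
byte 1: (b4 ^ 6d) ^ 65 = d9 ^ 65 = bc
byte 2: (51 ^ 85) ^ 6c = d4 ^ 6c = b8
byte 3: (bf ^ 83) ^ 6c = 3c ^ 6c = 50
byte 4: (53 ^ c0) ^ 6f = 93 ^ 6f = fc
byte 5: (74 ^ c4) ^ 20 = b0 ^ 20 = 90
byte 6: (e0 ^ 9e) ^ 61 = 7e ^ 61 = 1f
byte 7: (67 ^ 4c) ^ 67 = 2b ^ 67 = 4c
byte 8: (2b ^ 8f) ^ 65 = a4 ^ 65 = c1
byte 9: (b8 ^ a4) ^ 6e = 1c ^ 6e = 72
byte 10: (77 ^ f0) ^ 74 = 87 ^ 74 = f3

11011111 10111100 10111000 01010000 11111100 10010000 00011111 01001100 11000001 01110010 11110011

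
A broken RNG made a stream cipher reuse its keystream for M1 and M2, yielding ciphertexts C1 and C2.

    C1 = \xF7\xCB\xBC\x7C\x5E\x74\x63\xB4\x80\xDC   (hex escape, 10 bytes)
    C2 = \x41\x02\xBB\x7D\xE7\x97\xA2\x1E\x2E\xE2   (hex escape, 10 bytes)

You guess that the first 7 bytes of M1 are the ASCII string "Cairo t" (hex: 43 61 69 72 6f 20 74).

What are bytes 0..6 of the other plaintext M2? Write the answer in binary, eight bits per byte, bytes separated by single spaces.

First, C1 ⊕ C2 = (M1 ⊕ K) ⊕ (M2 ⊕ K) = M1 ⊕ M2, so the key drops out. Then M2 = (M1 ⊕ M2) ⊕ M1 over the first 7 bytes.
byte 0: (f7 xor 41) xor 43 = b6 xor 43 = f5
byte 1: (cb xor 02) xor 61 = c9 xor 61 = a8
byte 2: (bc xor bb) xor 69 = 07 xor 69 = 6e
byte 3: (7c xor 7d) xor 72 = 01 xor 72 = 73
byte 4: (5e xor e7) xor 6f = b9 xor 6f = d6
byte 5: (74 xor 97) xor 20 = e3 xor 20 = c3
byte 6: (63 xor a2) xor 74 = c1 xor 74 = b5

11110101 10101000 01101110 01110011 11010110 11000011 10110101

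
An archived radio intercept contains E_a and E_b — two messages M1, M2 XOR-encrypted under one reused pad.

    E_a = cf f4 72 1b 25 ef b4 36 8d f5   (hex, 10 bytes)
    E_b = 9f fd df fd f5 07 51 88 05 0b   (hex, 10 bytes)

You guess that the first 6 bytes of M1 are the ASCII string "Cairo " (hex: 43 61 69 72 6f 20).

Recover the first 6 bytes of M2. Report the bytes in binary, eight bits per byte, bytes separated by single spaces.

First, E_a ⊕ E_b = (M1 ⊕ K) ⊕ (M2 ⊕ K) = M1 ⊕ M2, so the key drops out. Then M2 = (M1 ⊕ M2) ⊕ M1 over the first 6 bytes.
byte 0: (cf ⊕ 9f) ⊕ 43 = 50 ⊕ 43 = 13
byte 1: (f4 ⊕ fd) ⊕ 61 = 09 ⊕ 61 = 68
byte 2: (72 ⊕ df) ⊕ 69 = ad ⊕ 69 = c4
byte 3: (1b ⊕ fd) ⊕ 72 = e6 ⊕ 72 = 94
byte 4: (25 ⊕ f5) ⊕ 6f = d0 ⊕ 6f = bf
byte 5: (ef ⊕ 07) ⊕ 20 = e8 ⊕ 20 = c8

00010011 01101000 11000100 10010100 10111111 11001000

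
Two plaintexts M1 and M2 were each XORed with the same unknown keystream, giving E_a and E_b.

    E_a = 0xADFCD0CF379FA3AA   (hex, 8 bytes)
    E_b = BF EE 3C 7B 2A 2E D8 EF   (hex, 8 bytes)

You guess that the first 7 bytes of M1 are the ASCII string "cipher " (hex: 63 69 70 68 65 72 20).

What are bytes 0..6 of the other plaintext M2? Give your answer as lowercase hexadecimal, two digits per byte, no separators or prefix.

First, E_a ⊕ E_b = (M1 ⊕ K) ⊕ (M2 ⊕ K) = M1 ⊕ M2, so the key drops out. Then M2 = (M1 ⊕ M2) ⊕ M1 over the first 7 bytes.
byte 0: (ad xor bf) xor 63 = 12 xor 63 = 71
byte 1: (fc xor ee) xor 69 = 12 xor 69 = 7b
byte 2: (d0 xor 3c) xor 70 = ec xor 70 = 9c
byte 3: (cf xor 7b) xor 68 = b4 xor 68 = dc
byte 4: (37 xor 2a) xor 65 = 1d xor 65 = 78
byte 5: (9f xor 2e) xor 72 = b1 xor 72 = c3
byte 6: (a3 xor d8) xor 20 = 7b xor 20 = 5b

717b9cdc78c35b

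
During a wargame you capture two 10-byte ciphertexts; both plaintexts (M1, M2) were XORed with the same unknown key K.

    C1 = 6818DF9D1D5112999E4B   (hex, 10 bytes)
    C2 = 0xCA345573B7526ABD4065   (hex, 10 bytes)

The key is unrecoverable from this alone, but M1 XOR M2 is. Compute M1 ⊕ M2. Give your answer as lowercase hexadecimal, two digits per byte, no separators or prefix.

a22c8aeeaa037824de2e

C1 ⊕ C2 = (M1 ⊕ K) ⊕ (M2 ⊕ K) = M1 ⊕ M2 — the shared key cancels under XOR.
byte 0: 01101000 xor 11001010 = 10100010
byte 1: 00011000 xor 00110100 = 00101100
byte 2: 11011111 xor 01010101 = 10001010
byte 3: 10011101 xor 01110011 = 11101110
byte 4: 00011101 xor 10110111 = 10101010
byte 5: 01010001 xor 01010010 = 00000011
byte 6: 00010010 xor 01101010 = 01111000
byte 7: 10011001 xor 10111101 = 00100100
byte 8: 10011110 xor 01000000 = 11011110
byte 9: 01001011 xor 01100101 = 00101110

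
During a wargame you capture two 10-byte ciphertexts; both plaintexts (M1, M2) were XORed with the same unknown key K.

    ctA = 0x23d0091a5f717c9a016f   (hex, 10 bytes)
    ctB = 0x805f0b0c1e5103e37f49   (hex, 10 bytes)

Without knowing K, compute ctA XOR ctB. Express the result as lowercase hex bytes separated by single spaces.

ctA ⊕ ctB = (M1 ⊕ K) ⊕ (M2 ⊕ K) = M1 ⊕ M2 — the shared key cancels under XOR.
byte 0: 00100011 ^ 10000000 = 10100011
byte 1: 11010000 ^ 01011111 = 10001111
byte 2: 00001001 ^ 00001011 = 00000010
byte 3: 00011010 ^ 00001100 = 00010110
byte 4: 01011111 ^ 00011110 = 01000001
byte 5: 01110001 ^ 01010001 = 00100000
byte 6: 01111100 ^ 00000011 = 01111111
byte 7: 10011010 ^ 11100011 = 01111001
byte 8: 00000001 ^ 01111111 = 01111110
byte 9: 01101111 ^ 01001001 = 00100110

a3 8f 02 16 41 20 7f 79 7e 26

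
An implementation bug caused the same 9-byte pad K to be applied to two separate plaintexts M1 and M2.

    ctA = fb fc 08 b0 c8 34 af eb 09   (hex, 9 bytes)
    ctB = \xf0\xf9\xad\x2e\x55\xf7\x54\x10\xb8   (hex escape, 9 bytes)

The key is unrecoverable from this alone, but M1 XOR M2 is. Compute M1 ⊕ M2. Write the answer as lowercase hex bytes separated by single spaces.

ctA ⊕ ctB = (M1 ⊕ K) ⊕ (M2 ⊕ K) = M1 ⊕ M2 — the shared key cancels under XOR.
byte 0: fb XOR f0 = 0b
byte 1: fc XOR f9 = 05
byte 2: 08 XOR ad = a5
byte 3: b0 XOR 2e = 9e
byte 4: c8 XOR 55 = 9d
byte 5: 34 XOR f7 = c3
byte 6: af XOR 54 = fb
byte 7: eb XOR 10 = fb
byte 8: 09 XOR b8 = b1

0b 05 a5 9e 9d c3 fb fb b1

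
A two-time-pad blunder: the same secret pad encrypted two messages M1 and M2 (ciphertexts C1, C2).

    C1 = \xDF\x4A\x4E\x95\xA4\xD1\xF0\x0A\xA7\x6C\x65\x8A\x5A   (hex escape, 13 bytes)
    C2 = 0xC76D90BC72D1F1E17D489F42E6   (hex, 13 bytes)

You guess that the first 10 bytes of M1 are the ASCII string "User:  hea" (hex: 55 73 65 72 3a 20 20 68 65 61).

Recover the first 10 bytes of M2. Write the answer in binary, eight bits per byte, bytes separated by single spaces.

First, C1 ⊕ C2 = (M1 ⊕ K) ⊕ (M2 ⊕ K) = M1 ⊕ M2, so the key drops out. Then M2 = (M1 ⊕ M2) ⊕ M1 over the first 10 bytes.
byte 0: (df ^ c7) ^ 55 = 18 ^ 55 = 4d
byte 1: (4a ^ 6d) ^ 73 = 27 ^ 73 = 54
byte 2: (4e ^ 90) ^ 65 = de ^ 65 = bb
byte 3: (95 ^ bc) ^ 72 = 29 ^ 72 = 5b
byte 4: (a4 ^ 72) ^ 3a = d6 ^ 3a = ec
byte 5: (d1 ^ d1) ^ 20 = 00 ^ 20 = 20
byte 6: (f0 ^ f1) ^ 20 = 01 ^ 20 = 21
byte 7: (0a ^ e1) ^ 68 = eb ^ 68 = 83
byte 8: (a7 ^ 7d) ^ 65 = da ^ 65 = bf
byte 9: (6c ^ 48) ^ 61 = 24 ^ 61 = 45

01001101 01010100 10111011 01011011 11101100 00100000 00100001 10000011 10111111 01000101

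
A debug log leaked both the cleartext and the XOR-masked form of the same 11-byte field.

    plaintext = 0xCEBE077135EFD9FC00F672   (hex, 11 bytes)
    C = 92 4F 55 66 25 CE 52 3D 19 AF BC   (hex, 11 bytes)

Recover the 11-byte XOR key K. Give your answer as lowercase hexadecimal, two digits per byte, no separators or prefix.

Since C = plaintext ⊕ K, XORing both sides with plaintext gives K = plaintext ⊕ C.
byte 0: 11001110 XOR 10010010 = 01011100
byte 1: 10111110 XOR 01001111 = 11110001
byte 2: 00000111 XOR 01010101 = 01010010
byte 3: 01110001 XOR 01100110 = 00010111
byte 4: 00110101 XOR 00100101 = 00010000
byte 5: 11101111 XOR 11001110 = 00100001
byte 6: 11011001 XOR 01010010 = 10001011
byte 7: 11111100 XOR 00111101 = 11000001
byte 8: 00000000 XOR 00011001 = 00011001
byte 9: 11110110 XOR 10101111 = 01011001
byte 10: 01110010 XOR 10111100 = 11001110

5cf1521710218bc11959ce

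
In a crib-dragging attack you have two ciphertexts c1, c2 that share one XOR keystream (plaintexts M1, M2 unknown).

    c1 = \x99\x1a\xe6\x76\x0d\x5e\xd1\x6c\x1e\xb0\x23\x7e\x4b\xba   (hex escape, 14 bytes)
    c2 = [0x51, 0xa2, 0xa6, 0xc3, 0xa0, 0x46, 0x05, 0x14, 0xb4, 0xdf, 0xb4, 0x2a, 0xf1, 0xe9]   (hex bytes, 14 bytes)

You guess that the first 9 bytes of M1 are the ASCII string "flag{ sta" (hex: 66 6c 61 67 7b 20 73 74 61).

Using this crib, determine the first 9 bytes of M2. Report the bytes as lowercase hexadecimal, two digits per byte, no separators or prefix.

First, c1 ⊕ c2 = (M1 ⊕ K) ⊕ (M2 ⊕ K) = M1 ⊕ M2, so the key drops out. Then M2 = (M1 ⊕ M2) ⊕ M1 over the first 9 bytes.
byte 0: (99 ⊕ 51) ⊕ 66 = c8 ⊕ 66 = ae
byte 1: (1a ⊕ a2) ⊕ 6c = b8 ⊕ 6c = d4
byte 2: (e6 ⊕ a6) ⊕ 61 = 40 ⊕ 61 = 21
byte 3: (76 ⊕ c3) ⊕ 67 = b5 ⊕ 67 = d2
byte 4: (0d ⊕ a0) ⊕ 7b = ad ⊕ 7b = d6
byte 5: (5e ⊕ 46) ⊕ 20 = 18 ⊕ 20 = 38
byte 6: (d1 ⊕ 05) ⊕ 73 = d4 ⊕ 73 = a7
byte 7: (6c ⊕ 14) ⊕ 74 = 78 ⊕ 74 = 0c
byte 8: (1e ⊕ b4) ⊕ 61 = aa ⊕ 61 = cb

aed421d2d638a70ccb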